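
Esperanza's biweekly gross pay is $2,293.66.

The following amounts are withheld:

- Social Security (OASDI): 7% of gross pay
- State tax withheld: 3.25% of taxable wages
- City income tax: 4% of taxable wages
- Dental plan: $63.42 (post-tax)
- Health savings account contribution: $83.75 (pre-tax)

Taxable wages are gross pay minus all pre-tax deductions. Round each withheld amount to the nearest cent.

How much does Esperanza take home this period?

Health savings account contribution: $83.75
Taxable wages = $2,293.66 − $83.75 = $2,209.91
City income tax: $2,209.91 × 0.04 = $88.40
State tax withheld: $2,209.91 × 0.0325 = $71.82
Social Security (OASDI): $2,293.66 × 0.07 = $160.56
Dental plan: $63.42
Total deductions = $83.75 + $88.40 + $71.82 + $160.56 + $63.42 = $467.95
Net pay = $2,293.66 − $467.95 = $1,825.71

$1,825.71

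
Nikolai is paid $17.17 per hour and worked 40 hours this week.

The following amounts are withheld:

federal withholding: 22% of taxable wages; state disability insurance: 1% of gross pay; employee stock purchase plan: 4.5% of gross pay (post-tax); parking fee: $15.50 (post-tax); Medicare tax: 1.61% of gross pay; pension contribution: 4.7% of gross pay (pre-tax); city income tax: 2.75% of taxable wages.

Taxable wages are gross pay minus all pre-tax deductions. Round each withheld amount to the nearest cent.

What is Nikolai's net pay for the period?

$428.19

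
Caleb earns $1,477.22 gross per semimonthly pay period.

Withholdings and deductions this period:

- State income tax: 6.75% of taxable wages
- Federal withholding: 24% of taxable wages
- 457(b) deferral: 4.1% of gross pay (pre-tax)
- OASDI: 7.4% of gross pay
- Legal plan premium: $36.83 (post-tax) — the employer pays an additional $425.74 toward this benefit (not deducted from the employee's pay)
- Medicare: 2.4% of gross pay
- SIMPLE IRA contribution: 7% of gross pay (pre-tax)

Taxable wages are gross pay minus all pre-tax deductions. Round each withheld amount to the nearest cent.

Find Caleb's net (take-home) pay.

457(b) deferral: $1,477.22 × 0.041 = $60.57
SIMPLE IRA contribution: $1,477.22 × 0.07 = $103.41
Pre-tax total = $60.57 + $103.41 = $163.98
Taxable wages = $1,477.22 − $163.98 = $1,313.24
Federal withholding: $1,313.24 × 0.24 = $315.18
State income tax: $1,313.24 × 0.0675 = $88.64
OASDI: $1,477.22 × 0.074 = $109.31
Medicare: $1,477.22 × 0.024 = $35.45
Legal plan premium: $36.83
(Employer's $425.74 toward legal plan premium is not withheld from the employee.)
Total deductions = $60.57 + $103.41 + $315.18 + $88.64 + $109.31 + $35.45 + $36.83 = $749.39
Net pay = $1,477.22 − $749.39 = $727.83

$727.83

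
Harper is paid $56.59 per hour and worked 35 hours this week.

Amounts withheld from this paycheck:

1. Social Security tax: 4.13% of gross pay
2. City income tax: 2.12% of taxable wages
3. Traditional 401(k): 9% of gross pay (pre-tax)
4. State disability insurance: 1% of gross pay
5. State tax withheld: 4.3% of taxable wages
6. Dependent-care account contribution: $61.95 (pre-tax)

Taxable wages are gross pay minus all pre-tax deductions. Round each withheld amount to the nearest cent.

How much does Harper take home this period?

$1,527.09

Gross pay: 35 × $56.59 = $1,980.65
Traditional 401(k): $1,980.65 × 0.09 = $178.26
Dependent-care account contribution: $61.95
Pre-tax total = $178.26 + $61.95 = $240.21
Taxable wages = $1,980.65 − $240.21 = $1,740.44
State tax withheld: $1,740.44 × 0.043 = $74.84
City income tax: $1,740.44 × 0.0212 = $36.90
Social Security tax: $1,980.65 × 0.0413 = $81.80
State disability insurance: $1,980.65 × 0.01 = $19.81
Total deductions = $178.26 + $61.95 + $74.84 + $36.90 + $81.80 + $19.81 = $453.56
Net pay = $1,980.65 − $453.56 = $1,527.09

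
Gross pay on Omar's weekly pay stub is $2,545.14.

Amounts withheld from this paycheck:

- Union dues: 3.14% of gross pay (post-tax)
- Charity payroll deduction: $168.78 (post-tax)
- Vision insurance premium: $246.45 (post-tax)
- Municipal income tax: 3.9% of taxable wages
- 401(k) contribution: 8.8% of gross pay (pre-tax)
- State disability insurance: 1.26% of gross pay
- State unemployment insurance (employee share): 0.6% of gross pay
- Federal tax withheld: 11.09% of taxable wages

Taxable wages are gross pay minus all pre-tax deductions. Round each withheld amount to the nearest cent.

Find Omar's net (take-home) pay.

401(k) contribution: $2,545.14 × 0.088 = $223.97
Taxable wages = $2,545.14 − $223.97 = $2,321.17
Municipal income tax: $2,321.17 × 0.039 = $90.53
Federal tax withheld: $2,321.17 × 0.1109 = $257.42
State disability insurance: $2,545.14 × 0.0126 = $32.07
State unemployment insurance (employee share): $2,545.14 × 0.006 = $15.27
Charity payroll deduction: $168.78
Union dues: $2,545.14 × 0.0314 = $79.92
Vision insurance premium: $246.45
Total deductions = $223.97 + $90.53 + $257.42 + $32.07 + $15.27 + $168.78 + $79.92 + $246.45 = $1,114.41
Net pay = $2,545.14 − $1,114.41 = $1,430.73

$1,430.73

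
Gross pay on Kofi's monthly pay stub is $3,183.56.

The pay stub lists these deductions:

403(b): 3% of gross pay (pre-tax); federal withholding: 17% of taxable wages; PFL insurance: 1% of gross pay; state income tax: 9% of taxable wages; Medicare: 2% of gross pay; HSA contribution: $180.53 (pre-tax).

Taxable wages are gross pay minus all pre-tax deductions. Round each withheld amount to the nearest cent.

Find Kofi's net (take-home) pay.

$2,056.05

403(b): $3,183.56 × 0.03 = $95.51
HSA contribution: $180.53
Pre-tax total = $95.51 + $180.53 = $276.04
Taxable wages = $3,183.56 − $276.04 = $2,907.52
Federal withholding: $2,907.52 × 0.17 = $494.28
State income tax: $2,907.52 × 0.09 = $261.68
Medicare: $3,183.56 × 0.02 = $63.67
PFL insurance: $3,183.56 × 0.01 = $31.84
Total deductions = $95.51 + $180.53 + $494.28 + $261.68 + $63.67 + $31.84 = $1,127.51
Net pay = $3,183.56 − $1,127.51 = $2,056.05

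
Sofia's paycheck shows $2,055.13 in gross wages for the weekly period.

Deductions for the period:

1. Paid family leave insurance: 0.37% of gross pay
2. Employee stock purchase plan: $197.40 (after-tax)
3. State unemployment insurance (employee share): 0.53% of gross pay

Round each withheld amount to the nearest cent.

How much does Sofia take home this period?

$1,839.24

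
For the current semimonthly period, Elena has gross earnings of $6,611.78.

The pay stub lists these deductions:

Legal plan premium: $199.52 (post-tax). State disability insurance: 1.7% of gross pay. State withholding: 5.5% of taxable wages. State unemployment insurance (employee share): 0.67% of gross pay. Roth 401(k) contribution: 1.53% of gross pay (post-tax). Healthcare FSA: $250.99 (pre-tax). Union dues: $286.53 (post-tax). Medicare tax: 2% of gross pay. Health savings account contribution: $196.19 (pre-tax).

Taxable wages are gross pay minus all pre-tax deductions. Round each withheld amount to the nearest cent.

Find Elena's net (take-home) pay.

$4,949.40

Healthcare FSA: $250.99
Health savings account contribution: $196.19
Pre-tax total = $250.99 + $196.19 = $447.18
Taxable wages = $6,611.78 − $447.18 = $6,164.60
State withholding: $6,164.60 × 0.055 = $339.05
Medicare tax: $6,611.78 × 0.02 = $132.24
State unemployment insurance (employee share): $6,611.78 × 0.0067 = $44.30
State disability insurance: $6,611.78 × 0.017 = $112.40
Roth 401(k) contribution: $6,611.78 × 0.0153 = $101.16
Legal plan premium: $199.52
Union dues: $286.53
Total deductions = $250.99 + $196.19 + $339.05 + $132.24 + $44.30 + $112.40 + $101.16 + $199.52 + $286.53 = $1,662.38
Net pay = $6,611.78 − $1,662.38 = $4,949.40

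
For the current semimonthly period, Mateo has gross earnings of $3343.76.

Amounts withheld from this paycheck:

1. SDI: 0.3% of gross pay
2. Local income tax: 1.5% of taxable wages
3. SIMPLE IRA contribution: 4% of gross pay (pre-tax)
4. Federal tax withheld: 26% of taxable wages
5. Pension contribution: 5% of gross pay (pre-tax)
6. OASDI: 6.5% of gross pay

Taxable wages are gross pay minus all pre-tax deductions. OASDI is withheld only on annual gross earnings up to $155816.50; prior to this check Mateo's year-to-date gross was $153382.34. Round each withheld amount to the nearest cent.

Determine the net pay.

$2037.80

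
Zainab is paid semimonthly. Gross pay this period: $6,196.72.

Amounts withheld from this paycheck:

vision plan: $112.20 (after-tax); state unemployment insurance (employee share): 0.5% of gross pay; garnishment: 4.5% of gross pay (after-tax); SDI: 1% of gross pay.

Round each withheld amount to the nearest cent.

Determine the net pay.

$5,712.72

State unemployment insurance (employee share): $6,196.72 × 0.005 = $30.98
SDI: $6,196.72 × 0.01 = $61.97
Vision plan: $112.20
Garnishment: $6,196.72 × 0.045 = $278.85
Total deductions = $30.98 + $61.97 + $112.20 + $278.85 = $484.00
Net pay = $6,196.72 − $484.00 = $5,712.72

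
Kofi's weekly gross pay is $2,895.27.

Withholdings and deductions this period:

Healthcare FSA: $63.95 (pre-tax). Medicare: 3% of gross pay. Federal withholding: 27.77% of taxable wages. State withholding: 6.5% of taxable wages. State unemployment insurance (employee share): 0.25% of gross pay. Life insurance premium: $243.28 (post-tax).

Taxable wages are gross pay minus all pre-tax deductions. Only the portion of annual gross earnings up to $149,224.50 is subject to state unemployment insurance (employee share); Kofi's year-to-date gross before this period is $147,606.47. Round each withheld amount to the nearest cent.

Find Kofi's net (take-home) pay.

$1,526.83

Healthcare FSA: $63.95
Taxable wages = $2,895.27 − $63.95 = $2,831.32
State withholding: $2,831.32 × 0.065 = $184.04
Federal withholding: $2,831.32 × 0.2777 = $786.26
State unemployment insurance (employee share): only $149,224.50 − $147,606.47 = $1,618.03 of this check is subject → $1,618.03 × 0.0025 = $4.05
Medicare: $2,895.27 × 0.03 = $86.86
Life insurance premium: $243.28
Total deductions = $63.95 + $184.04 + $786.26 + $4.05 + $86.86 + $243.28 = $1,368.44
Net pay = $2,895.27 − $1,368.44 = $1,526.83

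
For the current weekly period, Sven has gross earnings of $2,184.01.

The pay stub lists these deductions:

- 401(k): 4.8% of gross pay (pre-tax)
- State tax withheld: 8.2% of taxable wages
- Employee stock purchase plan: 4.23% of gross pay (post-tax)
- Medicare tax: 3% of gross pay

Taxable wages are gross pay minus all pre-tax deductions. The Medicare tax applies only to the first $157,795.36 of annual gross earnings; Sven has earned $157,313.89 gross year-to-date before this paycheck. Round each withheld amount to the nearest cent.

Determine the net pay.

$1,801.87

401(k): $2,184.01 × 0.048 = $104.83
Taxable wages = $2,184.01 − $104.83 = $2,079.18
State tax withheld: $2,079.18 × 0.082 = $170.49
Medicare tax: only $157,795.36 − $157,313.89 = $481.47 of this check is subject → $481.47 × 0.03 = $14.44
Employee stock purchase plan: $2,184.01 × 0.0423 = $92.38
Total deductions = $104.83 + $170.49 + $14.44 + $92.38 = $382.14
Net pay = $2,184.01 − $382.14 = $1,801.87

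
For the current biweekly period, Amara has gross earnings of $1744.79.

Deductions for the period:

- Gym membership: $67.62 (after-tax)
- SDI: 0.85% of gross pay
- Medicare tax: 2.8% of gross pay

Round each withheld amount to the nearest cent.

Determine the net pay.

SDI: $1744.79 × 0.0085 = $14.83
Medicare tax: $1744.79 × 0.028 = $48.85
Gym membership: $67.62
Total deductions = $14.83 + $48.85 + $67.62 = $131.30
Net pay = $1744.79 − $131.30 = $1613.49

$1613.49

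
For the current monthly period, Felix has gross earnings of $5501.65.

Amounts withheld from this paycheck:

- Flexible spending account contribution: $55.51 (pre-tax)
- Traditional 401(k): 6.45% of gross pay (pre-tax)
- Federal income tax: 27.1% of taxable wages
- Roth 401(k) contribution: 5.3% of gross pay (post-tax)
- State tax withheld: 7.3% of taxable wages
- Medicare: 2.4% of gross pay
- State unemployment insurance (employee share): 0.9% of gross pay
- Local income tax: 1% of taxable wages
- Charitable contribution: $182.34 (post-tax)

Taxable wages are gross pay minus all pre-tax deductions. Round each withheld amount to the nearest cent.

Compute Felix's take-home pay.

$2633.49

Traditional 401(k): $5501.65 × 0.0645 = $354.86
Flexible spending account contribution: $55.51
Pre-tax total = $354.86 + $55.51 = $410.37
Taxable wages = $5501.65 − $410.37 = $5091.28
Local income tax: $5091.28 × 0.01 = $50.91
State tax withheld: $5091.28 × 0.073 = $371.66
Federal income tax: $5091.28 × 0.271 = $1379.74
Medicare: $5501.65 × 0.024 = $132.04
State unemployment insurance (employee share): $5501.65 × 0.009 = $49.51
Charitable contribution: $182.34
Roth 401(k) contribution: $5501.65 × 0.053 = $291.59
Total deductions = $354.86 + $55.51 + $50.91 + $371.66 + $1379.74 + $132.04 + $49.51 + $182.34 + $291.59 = $2868.16
Net pay = $5501.65 − $2868.16 = $2633.49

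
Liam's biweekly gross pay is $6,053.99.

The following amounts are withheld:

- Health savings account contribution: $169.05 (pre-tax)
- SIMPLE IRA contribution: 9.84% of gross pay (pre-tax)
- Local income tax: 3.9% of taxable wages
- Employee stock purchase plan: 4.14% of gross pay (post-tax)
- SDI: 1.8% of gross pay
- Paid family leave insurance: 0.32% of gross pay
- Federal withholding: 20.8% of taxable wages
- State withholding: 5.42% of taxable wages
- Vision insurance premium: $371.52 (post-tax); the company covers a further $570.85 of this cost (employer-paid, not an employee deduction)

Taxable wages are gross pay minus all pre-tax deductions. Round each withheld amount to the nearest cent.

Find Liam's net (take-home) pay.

Health savings account contribution: $169.05
SIMPLE IRA contribution: $6,053.99 × 0.0984 = $595.71
Pre-tax total = $169.05 + $595.71 = $764.76
Taxable wages = $6,053.99 − $764.76 = $5,289.23
Local income tax: $5,289.23 × 0.039 = $206.28
State withholding: $5,289.23 × 0.0542 = $286.68
Federal withholding: $5,289.23 × 0.208 = $1,100.16
SDI: $6,053.99 × 0.018 = $108.97
Paid family leave insurance: $6,053.99 × 0.0032 = $19.37
Employee stock purchase plan: $6,053.99 × 0.0414 = $250.64
Vision insurance premium: $371.52
(Employer's $570.85 toward vision insurance premium is not withheld from the employee.)
Total deductions = $169.05 + $595.71 + $206.28 + $286.68 + $1,100.16 + $108.97 + $19.37 + $250.64 + $371.52 = $3,108.38
Net pay = $6,053.99 − $3,108.38 = $2,945.61

$2,945.61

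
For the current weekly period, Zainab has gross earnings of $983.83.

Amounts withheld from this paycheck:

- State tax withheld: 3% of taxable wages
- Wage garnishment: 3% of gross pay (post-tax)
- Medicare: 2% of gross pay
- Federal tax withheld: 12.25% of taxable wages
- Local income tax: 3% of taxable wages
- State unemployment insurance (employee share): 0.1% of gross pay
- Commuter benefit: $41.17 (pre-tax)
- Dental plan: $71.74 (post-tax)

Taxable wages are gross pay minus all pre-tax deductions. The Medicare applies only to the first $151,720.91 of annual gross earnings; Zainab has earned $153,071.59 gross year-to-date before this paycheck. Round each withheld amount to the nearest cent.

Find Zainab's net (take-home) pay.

Commuter benefit: $41.17
Taxable wages = $983.83 − $41.17 = $942.66
Local income tax: $942.66 × 0.03 = $28.28
State tax withheld: $942.66 × 0.03 = $28.28
Federal tax withheld: $942.66 × 0.1225 = $115.48
State unemployment insurance (employee share): $983.83 × 0.001 = $0.98
Medicare: annual cap $151,720.91 already reached (YTD $153,071.59), so $0.00
Dental plan: $71.74
Wage garnishment: $983.83 × 0.03 = $29.51
Total deductions = $41.17 + $28.28 + $28.28 + $115.48 + $0.98 + $0.00 + $71.74 + $29.51 = $315.44
Net pay = $983.83 − $315.44 = $668.39

$668.39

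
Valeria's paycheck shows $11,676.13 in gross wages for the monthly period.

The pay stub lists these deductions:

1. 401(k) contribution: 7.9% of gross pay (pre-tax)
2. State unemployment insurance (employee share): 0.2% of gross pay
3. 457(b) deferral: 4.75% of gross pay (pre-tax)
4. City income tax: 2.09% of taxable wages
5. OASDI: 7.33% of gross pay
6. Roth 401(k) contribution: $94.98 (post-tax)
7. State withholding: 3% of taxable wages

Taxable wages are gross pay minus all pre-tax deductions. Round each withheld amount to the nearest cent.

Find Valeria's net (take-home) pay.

457(b) deferral: $11,676.13 × 0.0475 = $554.62
401(k) contribution: $11,676.13 × 0.079 = $922.41
Pre-tax total = $554.62 + $922.41 = $1,477.03
Taxable wages = $11,676.13 − $1,477.03 = $10,199.10
City income tax: $10,199.10 × 0.0209 = $213.16
State withholding: $10,199.10 × 0.03 = $305.97
OASDI: $11,676.13 × 0.0733 = $855.86
State unemployment insurance (employee share): $11,676.13 × 0.002 = $23.35
Roth 401(k) contribution: $94.98
Total deductions = $554.62 + $922.41 + $213.16 + $305.97 + $855.86 + $23.35 + $94.98 = $2,970.35
Net pay = $11,676.13 − $2,970.35 = $8,705.78

$8,705.78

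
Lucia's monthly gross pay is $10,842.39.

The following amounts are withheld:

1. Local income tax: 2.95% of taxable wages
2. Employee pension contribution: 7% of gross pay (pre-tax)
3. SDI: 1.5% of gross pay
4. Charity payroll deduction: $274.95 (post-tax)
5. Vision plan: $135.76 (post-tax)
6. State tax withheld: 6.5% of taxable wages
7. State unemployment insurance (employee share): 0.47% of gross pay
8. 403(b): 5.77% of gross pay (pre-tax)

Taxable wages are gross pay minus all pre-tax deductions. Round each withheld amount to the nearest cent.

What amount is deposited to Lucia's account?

$7,939.73

Employee pension contribution: $10,842.39 × 0.07 = $758.97
403(b): $10,842.39 × 0.0577 = $625.61
Pre-tax total = $758.97 + $625.61 = $1,384.58
Taxable wages = $10,842.39 − $1,384.58 = $9,457.81
State tax withheld: $9,457.81 × 0.065 = $614.76
Local income tax: $9,457.81 × 0.0295 = $279.01
State unemployment insurance (employee share): $10,842.39 × 0.0047 = $50.96
SDI: $10,842.39 × 0.015 = $162.64
Vision plan: $135.76
Charity payroll deduction: $274.95
Total deductions = $758.97 + $625.61 + $614.76 + $279.01 + $50.96 + $162.64 + $135.76 + $274.95 = $2,902.66
Net pay = $10,842.39 − $2,902.66 = $7,939.73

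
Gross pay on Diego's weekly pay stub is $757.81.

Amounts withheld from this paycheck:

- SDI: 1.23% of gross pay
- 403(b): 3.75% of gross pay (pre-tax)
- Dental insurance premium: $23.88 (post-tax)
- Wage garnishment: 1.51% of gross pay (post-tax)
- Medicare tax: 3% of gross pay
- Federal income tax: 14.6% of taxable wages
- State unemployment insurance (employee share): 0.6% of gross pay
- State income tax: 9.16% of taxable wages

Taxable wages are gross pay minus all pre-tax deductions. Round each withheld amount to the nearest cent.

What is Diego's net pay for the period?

$484.17

403(b): $757.81 × 0.0375 = $28.42
Taxable wages = $757.81 − $28.42 = $729.39
Federal income tax: $729.39 × 0.146 = $106.49
State income tax: $729.39 × 0.0916 = $66.81
State unemployment insurance (employee share): $757.81 × 0.006 = $4.55
SDI: $757.81 × 0.0123 = $9.32
Medicare tax: $757.81 × 0.03 = $22.73
Wage garnishment: $757.81 × 0.0151 = $11.44
Dental insurance premium: $23.88
Total deductions = $28.42 + $106.49 + $66.81 + $4.55 + $9.32 + $22.73 + $11.44 + $23.88 = $273.64
Net pay = $757.81 − $273.64 = $484.17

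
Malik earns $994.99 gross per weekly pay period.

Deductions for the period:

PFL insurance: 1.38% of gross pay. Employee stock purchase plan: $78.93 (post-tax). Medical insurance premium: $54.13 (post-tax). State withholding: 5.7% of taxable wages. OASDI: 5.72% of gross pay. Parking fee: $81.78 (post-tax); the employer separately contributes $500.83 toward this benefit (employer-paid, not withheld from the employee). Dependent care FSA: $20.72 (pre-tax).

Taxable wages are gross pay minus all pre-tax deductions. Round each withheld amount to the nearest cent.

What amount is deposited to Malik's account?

$633.26

Dependent care FSA: $20.72
Taxable wages = $994.99 − $20.72 = $974.27
State withholding: $974.27 × 0.057 = $55.53
OASDI: $994.99 × 0.0572 = $56.91
PFL insurance: $994.99 × 0.0138 = $13.73
Medical insurance premium: $54.13
Parking fee: $81.78
Employee stock purchase plan: $78.93
(Employer's $500.83 toward parking fee is not withheld from the employee.)
Total deductions = $20.72 + $55.53 + $56.91 + $13.73 + $54.13 + $81.78 + $78.93 = $361.73
Net pay = $994.99 − $361.73 = $633.26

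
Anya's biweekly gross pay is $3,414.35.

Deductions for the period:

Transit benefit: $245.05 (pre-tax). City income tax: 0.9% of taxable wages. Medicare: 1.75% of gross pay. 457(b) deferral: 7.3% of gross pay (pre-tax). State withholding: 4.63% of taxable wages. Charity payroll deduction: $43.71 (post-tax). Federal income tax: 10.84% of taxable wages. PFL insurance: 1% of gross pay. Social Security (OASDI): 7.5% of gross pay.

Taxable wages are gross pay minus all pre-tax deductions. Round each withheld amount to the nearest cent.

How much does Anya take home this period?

$2,048.36

Transit benefit: $245.05
457(b) deferral: $3,414.35 × 0.073 = $249.25
Pre-tax total = $245.05 + $249.25 = $494.30
Taxable wages = $3,414.35 − $494.30 = $2,920.05
City income tax: $2,920.05 × 0.009 = $26.28
Federal income tax: $2,920.05 × 0.1084 = $316.53
State withholding: $2,920.05 × 0.0463 = $135.20
Medicare: $3,414.35 × 0.0175 = $59.75
Social Security (OASDI): $3,414.35 × 0.075 = $256.08
PFL insurance: $3,414.35 × 0.01 = $34.14
Charity payroll deduction: $43.71
Total deductions = $245.05 + $249.25 + $26.28 + $316.53 + $135.20 + $59.75 + $256.08 + $34.14 + $43.71 = $1,365.99
Net pay = $3,414.35 − $1,365.99 = $2,048.36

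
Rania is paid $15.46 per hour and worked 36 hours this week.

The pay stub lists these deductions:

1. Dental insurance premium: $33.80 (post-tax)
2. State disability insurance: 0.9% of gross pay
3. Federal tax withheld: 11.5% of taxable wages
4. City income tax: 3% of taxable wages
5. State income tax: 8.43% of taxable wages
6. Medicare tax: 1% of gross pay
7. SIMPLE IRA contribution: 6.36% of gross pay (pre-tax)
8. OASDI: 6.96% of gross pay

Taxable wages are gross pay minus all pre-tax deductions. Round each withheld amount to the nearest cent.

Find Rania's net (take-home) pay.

$318.55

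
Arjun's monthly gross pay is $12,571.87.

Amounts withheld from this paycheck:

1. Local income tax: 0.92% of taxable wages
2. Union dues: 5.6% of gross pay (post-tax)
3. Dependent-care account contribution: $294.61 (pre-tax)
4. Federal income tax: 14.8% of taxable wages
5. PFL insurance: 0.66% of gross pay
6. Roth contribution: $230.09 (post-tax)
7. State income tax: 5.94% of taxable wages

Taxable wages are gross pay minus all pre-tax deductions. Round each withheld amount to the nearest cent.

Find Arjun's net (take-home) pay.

Dependent-care account contribution: $294.61
Taxable wages = $12,571.87 − $294.61 = $12,277.26
State income tax: $12,277.26 × 0.0594 = $729.27
Federal income tax: $12,277.26 × 0.148 = $1,817.03
Local income tax: $12,277.26 × 0.0092 = $112.95
PFL insurance: $12,571.87 × 0.0066 = $82.97
Roth contribution: $230.09
Union dues: $12,571.87 × 0.056 = $704.02
Total deductions = $294.61 + $729.27 + $1,817.03 + $112.95 + $82.97 + $230.09 + $704.02 = $3,970.94
Net pay = $12,571.87 − $3,970.94 = $8,600.93

$8,600.93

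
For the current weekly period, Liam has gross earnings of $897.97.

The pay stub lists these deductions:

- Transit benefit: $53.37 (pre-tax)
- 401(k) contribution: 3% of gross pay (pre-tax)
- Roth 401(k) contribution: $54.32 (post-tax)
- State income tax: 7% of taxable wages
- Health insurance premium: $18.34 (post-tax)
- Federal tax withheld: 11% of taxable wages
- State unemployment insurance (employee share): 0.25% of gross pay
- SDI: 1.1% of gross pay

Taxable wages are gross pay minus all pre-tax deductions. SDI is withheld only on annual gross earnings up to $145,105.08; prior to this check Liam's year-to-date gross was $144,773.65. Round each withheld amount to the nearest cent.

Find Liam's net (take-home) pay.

$591.93

Transit benefit: $53.37
401(k) contribution: $897.97 × 0.03 = $26.94
Pre-tax total = $53.37 + $26.94 = $80.31
Taxable wages = $897.97 − $80.31 = $817.66
Federal tax withheld: $817.66 × 0.11 = $89.94
State income tax: $817.66 × 0.07 = $57.24
SDI: only $145,105.08 − $144,773.65 = $331.43 of this check is subject → $331.43 × 0.011 = $3.65
State unemployment insurance (employee share): $897.97 × 0.0025 = $2.24
Health insurance premium: $18.34
Roth 401(k) contribution: $54.32
Total deductions = $53.37 + $26.94 + $89.94 + $57.24 + $3.65 + $2.24 + $18.34 + $54.32 = $306.04
Net pay = $897.97 − $306.04 = $591.93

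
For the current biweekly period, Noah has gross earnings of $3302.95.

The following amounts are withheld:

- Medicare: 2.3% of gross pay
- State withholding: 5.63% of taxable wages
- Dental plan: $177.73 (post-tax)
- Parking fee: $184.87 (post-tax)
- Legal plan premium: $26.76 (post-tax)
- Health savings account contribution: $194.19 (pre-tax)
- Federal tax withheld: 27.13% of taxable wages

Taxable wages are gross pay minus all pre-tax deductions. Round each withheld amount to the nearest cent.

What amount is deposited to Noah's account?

$1625.00

Health savings account contribution: $194.19
Taxable wages = $3302.95 − $194.19 = $3108.76
State withholding: $3108.76 × 0.0563 = $175.02
Federal tax withheld: $3108.76 × 0.2713 = $843.41
Medicare: $3302.95 × 0.023 = $75.97
Parking fee: $184.87
Legal plan premium: $26.76
Dental plan: $177.73
Total deductions = $194.19 + $175.02 + $843.41 + $75.97 + $184.87 + $26.76 + $177.73 = $1677.95
Net pay = $3302.95 − $1677.95 = $1625.00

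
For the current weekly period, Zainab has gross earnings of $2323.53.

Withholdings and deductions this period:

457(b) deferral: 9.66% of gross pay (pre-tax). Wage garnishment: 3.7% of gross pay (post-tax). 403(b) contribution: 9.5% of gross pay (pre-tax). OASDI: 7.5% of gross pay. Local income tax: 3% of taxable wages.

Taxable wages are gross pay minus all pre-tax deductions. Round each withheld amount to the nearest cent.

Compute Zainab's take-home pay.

403(b) contribution: $2323.53 × 0.095 = $220.74
457(b) deferral: $2323.53 × 0.0966 = $224.45
Pre-tax total = $220.74 + $224.45 = $445.19
Taxable wages = $2323.53 − $445.19 = $1878.34
Local income tax: $1878.34 × 0.03 = $56.35
OASDI: $2323.53 × 0.075 = $174.26
Wage garnishment: $2323.53 × 0.037 = $85.97
Total deductions = $220.74 + $224.45 + $56.35 + $174.26 + $85.97 = $761.77
Net pay = $2323.53 − $761.77 = $1561.76

$1561.76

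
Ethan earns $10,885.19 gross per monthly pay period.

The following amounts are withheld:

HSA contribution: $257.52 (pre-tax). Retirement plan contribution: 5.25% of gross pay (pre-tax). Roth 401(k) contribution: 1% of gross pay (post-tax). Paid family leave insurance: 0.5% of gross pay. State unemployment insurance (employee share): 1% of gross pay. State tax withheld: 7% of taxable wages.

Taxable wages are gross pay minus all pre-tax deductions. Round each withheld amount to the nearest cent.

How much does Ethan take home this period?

Retirement plan contribution: $10,885.19 × 0.0525 = $571.47
HSA contribution: $257.52
Pre-tax total = $571.47 + $257.52 = $828.99
Taxable wages = $10,885.19 − $828.99 = $10,056.20
State tax withheld: $10,056.20 × 0.07 = $703.93
State unemployment insurance (employee share): $10,885.19 × 0.01 = $108.85
Paid family leave insurance: $10,885.19 × 0.005 = $54.43
Roth 401(k) contribution: $10,885.19 × 0.01 = $108.85
Total deductions = $571.47 + $257.52 + $703.93 + $108.85 + $54.43 + $108.85 = $1,805.05
Net pay = $10,885.19 − $1,805.05 = $9,080.14

$9,080.14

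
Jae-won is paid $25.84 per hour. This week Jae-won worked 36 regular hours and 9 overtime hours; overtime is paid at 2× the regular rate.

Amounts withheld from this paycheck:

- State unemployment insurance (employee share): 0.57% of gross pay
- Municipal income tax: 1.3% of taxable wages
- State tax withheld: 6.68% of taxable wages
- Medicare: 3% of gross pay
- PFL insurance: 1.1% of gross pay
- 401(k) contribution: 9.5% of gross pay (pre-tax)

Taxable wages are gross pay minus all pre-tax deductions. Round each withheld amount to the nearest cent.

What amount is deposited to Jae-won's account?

Regular pay: 36 × $25.84 = $930.24
Overtime pay: 9 × $25.84 × 2 = $465.12
Gross pay = $930.24 + $465.12 = $1,395.36
401(k) contribution: $1,395.36 × 0.095 = $132.56
Taxable wages = $1,395.36 − $132.56 = $1,262.80
State tax withheld: $1,262.80 × 0.0668 = $84.36
Municipal income tax: $1,262.80 × 0.013 = $16.42
PFL insurance: $1,395.36 × 0.011 = $15.35
Medicare: $1,395.36 × 0.03 = $41.86
State unemployment insurance (employee share): $1,395.36 × 0.0057 = $7.95
Total deductions = $132.56 + $84.36 + $16.42 + $15.35 + $41.86 + $7.95 = $298.50
Net pay = $1,395.36 − $298.50 = $1,096.86

$1,096.86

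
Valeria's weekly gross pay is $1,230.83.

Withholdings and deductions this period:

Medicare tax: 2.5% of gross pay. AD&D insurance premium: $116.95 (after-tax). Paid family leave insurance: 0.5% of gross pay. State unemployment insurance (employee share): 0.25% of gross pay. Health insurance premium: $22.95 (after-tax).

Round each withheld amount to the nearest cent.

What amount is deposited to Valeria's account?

State unemployment insurance (employee share): $1,230.83 × 0.0025 = $3.08
Medicare tax: $1,230.83 × 0.025 = $30.77
Paid family leave insurance: $1,230.83 × 0.005 = $6.15
Health insurance premium: $22.95
AD&D insurance premium: $116.95
Total deductions = $3.08 + $30.77 + $6.15 + $22.95 + $116.95 = $179.90
Net pay = $1,230.83 − $179.90 = $1,050.93

$1,050.93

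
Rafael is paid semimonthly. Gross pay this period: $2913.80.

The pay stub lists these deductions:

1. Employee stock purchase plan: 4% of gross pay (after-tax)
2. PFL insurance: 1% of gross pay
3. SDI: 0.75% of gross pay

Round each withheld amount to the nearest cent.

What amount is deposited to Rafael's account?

$2746.26

SDI: $2913.80 × 0.0075 = $21.85
PFL insurance: $2913.80 × 0.01 = $29.14
Employee stock purchase plan: $2913.80 × 0.04 = $116.55
Total deductions = $21.85 + $29.14 + $116.55 = $167.54
Net pay = $2913.80 − $167.54 = $2746.26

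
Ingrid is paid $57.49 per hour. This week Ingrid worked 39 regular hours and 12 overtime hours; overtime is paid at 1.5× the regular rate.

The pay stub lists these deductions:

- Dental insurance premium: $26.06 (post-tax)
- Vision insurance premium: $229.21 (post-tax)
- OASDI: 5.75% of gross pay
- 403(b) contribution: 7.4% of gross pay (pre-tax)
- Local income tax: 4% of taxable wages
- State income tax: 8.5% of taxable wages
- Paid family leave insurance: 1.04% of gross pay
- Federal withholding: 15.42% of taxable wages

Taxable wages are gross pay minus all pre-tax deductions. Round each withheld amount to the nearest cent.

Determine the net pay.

Regular pay: 39 × $57.49 = $2,242.11
Overtime pay: 12 × $57.49 × 1.5 = $1,034.82
Gross pay = $2,242.11 + $1,034.82 = $3,276.93
403(b) contribution: $3,276.93 × 0.074 = $242.49
Taxable wages = $3,276.93 − $242.49 = $3,034.44
Local income tax: $3,034.44 × 0.04 = $121.38
Federal withholding: $3,034.44 × 0.1542 = $467.91
State income tax: $3,034.44 × 0.085 = $257.93
Paid family leave insurance: $3,276.93 × 0.0104 = $34.08
OASDI: $3,276.93 × 0.0575 = $188.42
Vision insurance premium: $229.21
Dental insurance premium: $26.06
Total deductions = $242.49 + $121.38 + $467.91 + $257.93 + $34.08 + $188.42 + $229.21 + $26.06 = $1,567.48
Net pay = $3,276.93 − $1,567.48 = $1,709.45

$1,709.45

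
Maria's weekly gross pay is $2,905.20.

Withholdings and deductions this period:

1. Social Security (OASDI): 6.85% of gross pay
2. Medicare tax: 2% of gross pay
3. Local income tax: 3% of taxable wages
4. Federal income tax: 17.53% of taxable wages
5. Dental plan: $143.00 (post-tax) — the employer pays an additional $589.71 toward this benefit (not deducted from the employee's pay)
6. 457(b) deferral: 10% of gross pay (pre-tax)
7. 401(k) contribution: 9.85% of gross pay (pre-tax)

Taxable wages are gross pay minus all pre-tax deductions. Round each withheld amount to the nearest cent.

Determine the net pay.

$1,450.36

457(b) deferral: $2,905.20 × 0.1 = $290.52
401(k) contribution: $2,905.20 × 0.0985 = $286.16
Pre-tax total = $290.52 + $286.16 = $576.68
Taxable wages = $2,905.20 − $576.68 = $2,328.52
Local income tax: $2,328.52 × 0.03 = $69.86
Federal income tax: $2,328.52 × 0.1753 = $408.19
Medicare tax: $2,905.20 × 0.02 = $58.10
Social Security (OASDI): $2,905.20 × 0.0685 = $199.01
Dental plan: $143.00
(Employer's $589.71 toward dental plan is not withheld from the employee.)
Total deductions = $290.52 + $286.16 + $69.86 + $408.19 + $58.10 + $199.01 + $143.00 = $1,454.84
Net pay = $2,905.20 − $1,454.84 = $1,450.36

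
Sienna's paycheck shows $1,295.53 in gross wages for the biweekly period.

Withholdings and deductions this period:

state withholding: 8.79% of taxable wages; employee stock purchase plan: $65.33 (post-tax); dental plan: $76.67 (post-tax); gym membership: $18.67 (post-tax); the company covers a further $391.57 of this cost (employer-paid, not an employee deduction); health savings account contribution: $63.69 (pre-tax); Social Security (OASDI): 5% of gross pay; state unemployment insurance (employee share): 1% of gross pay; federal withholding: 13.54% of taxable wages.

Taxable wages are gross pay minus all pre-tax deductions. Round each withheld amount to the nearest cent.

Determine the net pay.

Health savings account contribution: $63.69
Taxable wages = $1,295.53 − $63.69 = $1,231.84
Federal withholding: $1,231.84 × 0.1354 = $166.79
State withholding: $1,231.84 × 0.0879 = $108.28
Social Security (OASDI): $1,295.53 × 0.05 = $64.78
State unemployment insurance (employee share): $1,295.53 × 0.01 = $12.96
Employee stock purchase plan: $65.33
Dental plan: $76.67
Gym membership: $18.67
(Employer's $391.57 toward gym membership is not withheld from the employee.)
Total deductions = $63.69 + $166.79 + $108.28 + $64.78 + $12.96 + $65.33 + $76.67 + $18.67 = $577.17
Net pay = $1,295.53 − $577.17 = $718.36

$718.36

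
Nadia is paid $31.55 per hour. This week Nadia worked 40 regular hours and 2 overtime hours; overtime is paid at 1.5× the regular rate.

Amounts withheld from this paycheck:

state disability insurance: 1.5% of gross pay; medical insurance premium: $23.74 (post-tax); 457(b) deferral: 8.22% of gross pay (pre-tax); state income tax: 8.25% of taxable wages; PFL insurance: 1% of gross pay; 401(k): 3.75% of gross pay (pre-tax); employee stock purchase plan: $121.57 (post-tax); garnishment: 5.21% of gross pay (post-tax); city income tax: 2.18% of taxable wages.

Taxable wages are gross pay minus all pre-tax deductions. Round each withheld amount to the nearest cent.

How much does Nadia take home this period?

$819.79

Regular pay: 40 × $31.55 = $1262.00
Overtime pay: 2 × $31.55 × 1.5 = $94.65
Gross pay = $1262.00 + $94.65 = $1356.65
457(b) deferral: $1356.65 × 0.0822 = $111.52
401(k): $1356.65 × 0.0375 = $50.87
Pre-tax total = $111.52 + $50.87 = $162.39
Taxable wages = $1356.65 − $162.39 = $1194.26
State income tax: $1194.26 × 0.0825 = $98.53
City income tax: $1194.26 × 0.0218 = $26.03
PFL insurance: $1356.65 × 0.01 = $13.57
State disability insurance: $1356.65 × 0.015 = $20.35
Employee stock purchase plan: $121.57
Garnishment: $1356.65 × 0.0521 = $70.68
Medical insurance premium: $23.74
Total deductions = $111.52 + $50.87 + $98.53 + $26.03 + $13.57 + $20.35 + $121.57 + $70.68 + $23.74 = $536.86
Net pay = $1356.65 − $536.86 = $819.79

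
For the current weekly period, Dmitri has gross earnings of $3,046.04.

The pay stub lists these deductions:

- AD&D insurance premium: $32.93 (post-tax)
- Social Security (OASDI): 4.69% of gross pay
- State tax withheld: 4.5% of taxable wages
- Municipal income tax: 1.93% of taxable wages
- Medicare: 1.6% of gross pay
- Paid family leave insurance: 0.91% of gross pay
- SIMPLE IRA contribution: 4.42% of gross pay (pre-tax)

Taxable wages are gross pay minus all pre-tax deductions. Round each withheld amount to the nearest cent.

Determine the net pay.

SIMPLE IRA contribution: $3,046.04 × 0.0442 = $134.63
Taxable wages = $3,046.04 − $134.63 = $2,911.41
State tax withheld: $2,911.41 × 0.045 = $131.01
Municipal income tax: $2,911.41 × 0.0193 = $56.19
Social Security (OASDI): $3,046.04 × 0.0469 = $142.86
Medicare: $3,046.04 × 0.016 = $48.74
Paid family leave insurance: $3,046.04 × 0.0091 = $27.72
AD&D insurance premium: $32.93
Total deductions = $134.63 + $131.01 + $56.19 + $142.86 + $48.74 + $27.72 + $32.93 = $574.08
Net pay = $3,046.04 − $574.08 = $2,471.96

$2,471.96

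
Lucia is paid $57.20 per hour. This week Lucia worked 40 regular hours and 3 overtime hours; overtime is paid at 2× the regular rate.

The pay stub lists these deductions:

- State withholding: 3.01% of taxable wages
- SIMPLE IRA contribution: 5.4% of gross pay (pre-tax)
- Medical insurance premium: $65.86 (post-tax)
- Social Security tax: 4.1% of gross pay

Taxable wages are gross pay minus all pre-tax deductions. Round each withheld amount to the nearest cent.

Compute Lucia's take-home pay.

Regular pay: 40 × $57.20 = $2288.00
Overtime pay: 3 × $57.20 × 2 = $343.20
Gross pay = $2288.00 + $343.20 = $2631.20
SIMPLE IRA contribution: $2631.20 × 0.054 = $142.08
Taxable wages = $2631.20 − $142.08 = $2489.12
State withholding: $2489.12 × 0.0301 = $74.92
Social Security tax: $2631.20 × 0.041 = $107.88
Medical insurance premium: $65.86
Total deductions = $142.08 + $74.92 + $107.88 + $65.86 = $390.74
Net pay = $2631.20 − $390.74 = $2240.46

$2240.46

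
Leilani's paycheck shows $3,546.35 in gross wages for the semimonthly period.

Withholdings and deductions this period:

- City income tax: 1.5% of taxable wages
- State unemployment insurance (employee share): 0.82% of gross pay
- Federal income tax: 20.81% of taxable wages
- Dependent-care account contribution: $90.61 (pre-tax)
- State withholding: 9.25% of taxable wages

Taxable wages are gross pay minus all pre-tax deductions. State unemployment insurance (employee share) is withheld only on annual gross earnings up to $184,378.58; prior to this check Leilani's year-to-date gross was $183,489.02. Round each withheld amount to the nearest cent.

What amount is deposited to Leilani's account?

$2,357.81

Dependent-care account contribution: $90.61
Taxable wages = $3,546.35 − $90.61 = $3,455.74
State withholding: $3,455.74 × 0.0925 = $319.66
Federal income tax: $3,455.74 × 0.2081 = $719.14
City income tax: $3,455.74 × 0.015 = $51.84
State unemployment insurance (employee share): only $184,378.58 − $183,489.02 = $889.56 of this check is subject → $889.56 × 0.0082 = $7.29
Total deductions = $90.61 + $319.66 + $719.14 + $51.84 + $7.29 = $1,188.54
Net pay = $3,546.35 − $1,188.54 = $2,357.81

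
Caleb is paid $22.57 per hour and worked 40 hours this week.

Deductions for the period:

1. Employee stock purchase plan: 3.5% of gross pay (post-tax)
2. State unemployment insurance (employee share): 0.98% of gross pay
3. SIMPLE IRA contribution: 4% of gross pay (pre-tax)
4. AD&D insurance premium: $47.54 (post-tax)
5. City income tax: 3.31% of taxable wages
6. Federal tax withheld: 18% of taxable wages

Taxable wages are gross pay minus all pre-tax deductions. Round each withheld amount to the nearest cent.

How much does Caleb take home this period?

$594.01

Gross pay: 40 × $22.57 = $902.80
SIMPLE IRA contribution: $902.80 × 0.04 = $36.11
Taxable wages = $902.80 − $36.11 = $866.69
City income tax: $866.69 × 0.0331 = $28.69
Federal tax withheld: $866.69 × 0.18 = $156.00
State unemployment insurance (employee share): $902.80 × 0.0098 = $8.85
AD&D insurance premium: $47.54
Employee stock purchase plan: $902.80 × 0.035 = $31.60
Total deductions = $36.11 + $28.69 + $156.00 + $8.85 + $47.54 + $31.60 = $308.79
Net pay = $902.80 − $308.79 = $594.01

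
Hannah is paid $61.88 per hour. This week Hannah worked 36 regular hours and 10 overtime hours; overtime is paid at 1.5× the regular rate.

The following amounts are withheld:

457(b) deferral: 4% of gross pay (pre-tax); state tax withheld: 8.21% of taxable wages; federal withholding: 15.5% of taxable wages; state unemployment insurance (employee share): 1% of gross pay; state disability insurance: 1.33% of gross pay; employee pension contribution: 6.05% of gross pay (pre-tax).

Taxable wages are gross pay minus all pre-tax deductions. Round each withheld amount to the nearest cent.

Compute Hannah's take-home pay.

$2,092.12

Regular pay: 36 × $61.88 = $2,227.68
Overtime pay: 10 × $61.88 × 1.5 = $928.20
Gross pay = $2,227.68 + $928.20 = $3,155.88
Employee pension contribution: $3,155.88 × 0.0605 = $190.93
457(b) deferral: $3,155.88 × 0.04 = $126.24
Pre-tax total = $190.93 + $126.24 = $317.17
Taxable wages = $3,155.88 − $317.17 = $2,838.71
Federal withholding: $2,838.71 × 0.155 = $440.00
State tax withheld: $2,838.71 × 0.0821 = $233.06
State unemployment insurance (employee share): $3,155.88 × 0.01 = $31.56
State disability insurance: $3,155.88 × 0.0133 = $41.97
Total deductions = $190.93 + $126.24 + $440.00 + $233.06 + $31.56 + $41.97 = $1,063.76
Net pay = $3,155.88 − $1,063.76 = $2,092.12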